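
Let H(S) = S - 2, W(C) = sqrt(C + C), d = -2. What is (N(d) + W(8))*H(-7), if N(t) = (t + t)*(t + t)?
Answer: -180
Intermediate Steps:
W(C) = sqrt(2)*sqrt(C) (W(C) = sqrt(2*C) = sqrt(2)*sqrt(C))
N(t) = 4*t**2 (N(t) = (2*t)*(2*t) = 4*t**2)
H(S) = -2 + S
(N(d) + W(8))*H(-7) = (4*(-2)**2 + sqrt(2)*sqrt(8))*(-2 - 7) = (4*4 + sqrt(2)*(2*sqrt(2)))*(-9) = (16 + 4)*(-9) = 20*(-9) = -180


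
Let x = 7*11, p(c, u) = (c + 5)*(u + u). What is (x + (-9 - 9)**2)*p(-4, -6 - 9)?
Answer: -12030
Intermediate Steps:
p(c, u) = 2*u*(5 + c) (p(c, u) = (5 + c)*(2*u) = 2*u*(5 + c))
x = 77
(x + (-9 - 9)**2)*p(-4, -6 - 9) = (77 + (-9 - 9)**2)*(2*(-6 - 9)*(5 - 4)) = (77 + (-18)**2)*(2*(-15)*1) = (77 + 324)*(-30) = 401*(-30) = -12030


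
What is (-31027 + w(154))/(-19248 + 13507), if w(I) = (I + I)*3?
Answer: 30103/5741 ≈ 5.2435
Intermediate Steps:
w(I) = 6*I (w(I) = (2*I)*3 = 6*I)
(-31027 + w(154))/(-19248 + 13507) = (-31027 + 6*154)/(-19248 + 13507) = (-31027 + 924)/(-5741) = -30103*(-1/5741) = 30103/5741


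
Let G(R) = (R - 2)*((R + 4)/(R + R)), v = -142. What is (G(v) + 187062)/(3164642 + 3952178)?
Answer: 6638217/252647110 ≈ 0.026275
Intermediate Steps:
G(R) = (-2 + R)*(4 + R)/(2*R) (G(R) = (-2 + R)*((4 + R)/((2*R))) = (-2 + R)*((4 + R)*(1/(2*R))) = (-2 + R)*((4 + R)/(2*R)) = (-2 + R)*(4 + R)/(2*R))
(G(v) + 187062)/(3164642 + 3952178) = ((1 + (1/2)*(-142) - 4/(-142)) + 187062)/(3164642 + 3952178) = ((1 - 71 - 4*(-1/142)) + 187062)/7116820 = ((1 - 71 + 2/71) + 187062)*(1/7116820) = (-4968/71 + 187062)*(1/7116820) = (13276434/71)*(1/7116820) = 6638217/252647110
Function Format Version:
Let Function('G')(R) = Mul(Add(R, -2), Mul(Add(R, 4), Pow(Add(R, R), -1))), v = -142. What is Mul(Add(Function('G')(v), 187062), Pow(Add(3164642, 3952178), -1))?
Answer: Rational(6638217, 252647110) ≈ 0.026275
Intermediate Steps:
Function('G')(R) = Mul(Rational(1, 2), Pow(R, -1), Add(-2, R), Add(4, R)) (Function('G')(R) = Mul(Add(-2, R), Mul(Add(4, R), Pow(Mul(2, R), -1))) = Mul(Add(-2, R), Mul(Add(4, R), Mul(Rational(1, 2), Pow(R, -1)))) = Mul(Add(-2, R), Mul(Rational(1, 2), Pow(R, -1), Add(4, R))) = Mul(Rational(1, 2), Pow(R, -1), Add(-2, R), Add(4, R)))
Mul(Add(Function('G')(v), 187062), Pow(Add(3164642, 3952178), -1)) = Mul(Add(Add(1, Mul(Rational(1, 2), -142), Mul(-4, Pow(-142, -1))), 187062), Pow(Add(3164642, 3952178), -1)) = Mul(Add(Add(1, -71, Mul(-4, Rational(-1, 142))), 187062), Pow(7116820, -1)) = Mul(Add(Add(1, -71, Rational(2, 71)), 187062), Rational(1, 7116820)) = Mul(Add(Rational(-4968, 71), 187062), Rational(1, 7116820)) = Mul(Rational(13276434, 71), Rational(1, 7116820)) = Rational(6638217, 252647110)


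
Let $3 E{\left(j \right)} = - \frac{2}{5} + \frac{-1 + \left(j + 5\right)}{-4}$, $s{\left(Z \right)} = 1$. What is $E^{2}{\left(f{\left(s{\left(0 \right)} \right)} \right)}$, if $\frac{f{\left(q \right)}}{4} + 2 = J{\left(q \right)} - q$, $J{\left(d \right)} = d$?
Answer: $\frac{1}{25} \approx 0.04$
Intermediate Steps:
$f{\left(q \right)} = -8$ ($f{\left(q \right)} = -8 + 4 \left(q - q\right) = -8 + 4 \cdot 0 = -8 + 0 = -8$)
$E{\left(j \right)} = - \frac{7}{15} - \frac{j}{12}$ ($E{\left(j \right)} = \frac{- \frac{2}{5} + \frac{-1 + \left(j + 5\right)}{-4}}{3} = \frac{\left(-2\right) \frac{1}{5} + \left(-1 + \left(5 + j\right)\right) \left(- \frac{1}{4}\right)}{3} = \frac{- \frac{2}{5} + \left(4 + j\right) \left(- \frac{1}{4}\right)}{3} = \frac{- \frac{2}{5} - \left(1 + \frac{j}{4}\right)}{3} = \frac{- \frac{7}{5} - \frac{j}{4}}{3} = - \frac{7}{15} - \frac{j}{12}$)
$E^{2}{\left(f{\left(s{\left(0 \right)} \right)} \right)} = \left(- \frac{7}{15} - - \frac{2}{3}\right)^{2} = \left(- \frac{7}{15} + \frac{2}{3}\right)^{2} = \left(\frac{1}{5}\right)^{2} = \frac{1}{25}$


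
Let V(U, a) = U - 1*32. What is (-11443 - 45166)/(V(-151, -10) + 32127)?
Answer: -56609/31944 ≈ -1.7721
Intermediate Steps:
V(U, a) = -32 + U (V(U, a) = U - 32 = -32 + U)
(-11443 - 45166)/(V(-151, -10) + 32127) = (-11443 - 45166)/((-32 - 151) + 32127) = -56609/(-183 + 32127) = -56609/31944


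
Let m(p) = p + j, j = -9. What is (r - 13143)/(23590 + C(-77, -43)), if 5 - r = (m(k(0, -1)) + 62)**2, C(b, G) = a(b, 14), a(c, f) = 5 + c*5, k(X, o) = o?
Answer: -7921/11605 ≈ -0.68255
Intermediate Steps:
a(c, f) = 5 + 5*c
C(b, G) = 5 + 5*b
m(p) = -9 + p (m(p) = p - 9 = -9 + p)
r = -2699 (r = 5 - ((-9 - 1) + 62)**2 = 5 - (-10 + 62)**2 = 5 - 1*52**2 = 5 - 1*2704 = 5 - 2704 = -2699)
(r - 13143)/(23590 + C(-77, -43)) = (-2699 - 13143)/(23590 + (5 + 5*(-77))) = -15842/(23590 + (5 - 385)) = -15842/(23590 - 380) = -15842/23210 = -15842*1/23210 = -7921/11605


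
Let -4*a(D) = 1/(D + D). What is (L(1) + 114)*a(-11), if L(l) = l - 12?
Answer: 103/88 ≈ 1.1705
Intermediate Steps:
L(l) = -12 + l
a(D) = -1/(8*D) (a(D) = -1/(4*(D + D)) = -1/(2*D)/4 = -1/(8*D))
(L(1) + 114)*a(-11) = ((-12 + 1) + 114)*(-⅛/(-11)) = (-11 + 114)*(-⅛*(-1/11)) = 103*(1/88) = 103/88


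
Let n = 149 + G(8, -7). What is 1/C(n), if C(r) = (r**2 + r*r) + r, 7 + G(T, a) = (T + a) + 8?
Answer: 1/45753 ≈ 2.1856e-5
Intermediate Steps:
G(T, a) = 1 + T + a (G(T, a) = -7 + ((T + a) + 8) = -7 + (8 + T + a) = 1 + T + a)
n = 151 (n = 149 + (1 + 8 - 7) = 149 + 2 = 151)
C(r) = r + 2*r**2 (C(r) = (r**2 + r**2) + r = 2*r**2 + r = r + 2*r**2)
1/C(n) = 1/(151*(1 + 2*151)) = 1/(151*(1 + 302)) = 1/(151*303) = 1/45753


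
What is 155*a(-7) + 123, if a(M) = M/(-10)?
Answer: 463/2 ≈ 231.50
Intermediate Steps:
a(M) = -M/10 (a(M) = M*(-1/10) = -M/10)
155*a(-7) + 123 = 155*(-1/10*(-7)) + 123 = 155*(7/10) + 123 = 217/2 + 123 = 463/2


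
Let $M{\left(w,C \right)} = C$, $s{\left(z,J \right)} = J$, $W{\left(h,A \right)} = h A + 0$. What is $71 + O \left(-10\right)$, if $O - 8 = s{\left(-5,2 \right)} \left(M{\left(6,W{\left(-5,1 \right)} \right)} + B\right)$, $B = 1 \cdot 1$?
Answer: $71$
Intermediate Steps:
$W{\left(h,A \right)} = A h$ ($W{\left(h,A \right)} = A h + 0 = A h$)
$B = 1$
$O = 0$ ($O = 8 + 2 \left(1 \left(-5\right) + 1\right) = 8 + 2 \left(-5 + 1\right) = 8 + 2 \left(-4\right) = 8 - 8 = 0$)
$71 + O \left(-10\right) = 71 + 0 \left(-10\right) = 71 + 0 = 71$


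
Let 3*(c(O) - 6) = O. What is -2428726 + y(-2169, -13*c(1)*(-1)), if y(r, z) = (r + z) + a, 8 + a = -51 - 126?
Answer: -7292993/3 ≈ -2.4310e+6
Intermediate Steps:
c(O) = 6 + O/3
a = -185 (a = -8 + (-51 - 126) = -8 - 177 = -185)
y(r, z) = -185 + r + z (y(r, z) = (r + z) - 185 = -185 + r + z)
-2428726 + y(-2169, -13*c(1)*(-1)) = -2428726 + (-185 - 2169 - 13*(6 + (⅓)*1)*(-1)) = -2428726 + (-185 - 2169 - 13*(6 + ⅓)*(-1)) = -2428726 + (-185 - 2169 - 13*19/3*(-1)) = -2428726 + (-185 - 2169 - 247/3*(-1)) = -2428726 + (-185 - 2169 + 247/3) = -2428726 - 6815/3 = -7292993/3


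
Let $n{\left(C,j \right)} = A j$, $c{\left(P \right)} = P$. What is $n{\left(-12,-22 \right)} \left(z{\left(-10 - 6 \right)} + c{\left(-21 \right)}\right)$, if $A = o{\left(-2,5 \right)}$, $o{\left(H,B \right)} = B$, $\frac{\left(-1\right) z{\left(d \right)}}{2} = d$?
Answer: $-1210$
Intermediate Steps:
$z{\left(d \right)} = - 2 d$
$A = 5$
$n{\left(C,j \right)} = 5 j$
$n{\left(-12,-22 \right)} \left(z{\left(-10 - 6 \right)} + c{\left(-21 \right)}\right) = 5 \left(-22\right) \left(- 2 \left(-10 - 6\right) - 21\right) = - 110 \left(\left(-2\right) \left(-16\right) - 21\right) = - 110 \left(32 - 21\right) = \left(-110\right) 11 = -1210$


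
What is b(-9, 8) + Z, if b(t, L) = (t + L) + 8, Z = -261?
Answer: -254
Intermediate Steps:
b(t, L) = 8 + L + t (b(t, L) = (L + t) + 8 = 8 + L + t)
b(-9, 8) + Z = (8 + 8 - 9) - 261 = 7 - 261 = -254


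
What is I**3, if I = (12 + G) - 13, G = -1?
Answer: -8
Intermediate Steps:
I = -2 (I = (12 - 1) - 13 = 11 - 13 = -2)
I**3 = (-2)**3 = -8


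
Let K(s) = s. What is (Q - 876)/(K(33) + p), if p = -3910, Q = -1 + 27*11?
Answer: 580/3877 ≈ 0.14960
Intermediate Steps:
Q = 296 (Q = -1 + 297 = 296)
(Q - 876)/(K(33) + p) = (296 - 876)/(33 - 3910) = -580/(-3877) = -580*(-1/3877) = 580/3877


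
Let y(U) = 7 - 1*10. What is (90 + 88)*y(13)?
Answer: -534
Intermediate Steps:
y(U) = -3 (y(U) = 7 - 10 = -3)
(90 + 88)*y(13) = (90 + 88)*(-3) = 178*(-3) = -534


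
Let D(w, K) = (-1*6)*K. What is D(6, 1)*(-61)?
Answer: 366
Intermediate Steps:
D(w, K) = -6*K
D(6, 1)*(-61) = -6*1*(-61) = -6*(-61) = 366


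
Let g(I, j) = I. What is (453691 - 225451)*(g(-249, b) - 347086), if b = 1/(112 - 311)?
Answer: -79275740400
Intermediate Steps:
b = -1/199 (b = 1/(-199) = -1/199 ≈ -0.0050251)
(453691 - 225451)*(g(-249, b) - 347086) = (453691 - 225451)*(-249 - 347086) = 228240*(-347335) = -79275740400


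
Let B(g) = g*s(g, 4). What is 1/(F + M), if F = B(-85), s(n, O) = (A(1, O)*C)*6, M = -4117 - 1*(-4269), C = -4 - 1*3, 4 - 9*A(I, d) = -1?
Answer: 3/6406 ≈ 0.00046831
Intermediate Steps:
A(I, d) = 5/9 (A(I, d) = 4/9 - ⅑*(-1) = 4/9 + ⅑ = 5/9)
C = -7 (C = -4 - 3 = -7)
M = 152 (M = -4117 + 4269 = 152)
s(n, O) = -70/3 (s(n, O) = ((5/9)*(-7))*6 = -35/9*6 = -70/3)
B(g) = -70*g/3 (B(g) = g*(-70/3) = -70*g/3)
F = 5950/3 (F = -70/3*(-85) = 5950/3 ≈ 1983.3)
1/(F + M) = 1/(5950/3 + 152) = 1/(6406/3) = 3/6406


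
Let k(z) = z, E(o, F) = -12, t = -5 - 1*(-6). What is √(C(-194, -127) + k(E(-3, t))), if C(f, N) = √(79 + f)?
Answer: √(-12 + I*√115) ≈ 1.4306 + 3.7479*I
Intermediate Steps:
t = 1 (t = -5 + 6 = 1)
√(C(-194, -127) + k(E(-3, t))) = √(√(79 - 194) - 12) = √(√(-115) - 12) = √(I*√115 - 12) = √(-12 + I*√115)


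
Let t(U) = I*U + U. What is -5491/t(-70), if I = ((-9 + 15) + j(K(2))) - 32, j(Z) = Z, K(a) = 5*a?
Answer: -5491/1050 ≈ -5.2295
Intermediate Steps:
I = -16 (I = ((-9 + 15) + 5*2) - 32 = (6 + 10) - 32 = 16 - 32 = -16)
t(U) = -15*U (t(U) = -16*U + U = -15*U)
-5491/t(-70) = -5491/((-15*(-70))) = -5491/1050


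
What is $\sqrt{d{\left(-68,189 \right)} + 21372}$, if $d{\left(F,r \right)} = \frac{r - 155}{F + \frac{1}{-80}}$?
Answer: $\frac{2 \sqrt{158173042103}}{5441} \approx 146.19$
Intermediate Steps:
$d{\left(F,r \right)} = \frac{-155 + r}{- \frac{1}{80} + F}$ ($d{\left(F,r \right)} = \frac{-155 + r}{F - \frac{1}{80}} = \frac{-155 + r}{- \frac{1}{80} + F}$)
$\sqrt{d{\left(-68,189 \right)} + 21372} = \sqrt{\frac{80 \left(-155 + 189\right)}{-1 + 80 \left(-68\right)} + 21372} = \sqrt{80 \frac{1}{-1 - 5440} \cdot 34 + 21372} = \sqrt{80 \frac{1}{-5441} \cdot 34 + 21372} = \sqrt{80 \left(- \frac{1}{5441}\right) 34 + 21372} = \sqrt{- \frac{2720}{5441} + 21372} = \sqrt{\frac{116282332}{5441}} = \frac{2 \sqrt{158173042103}}{5441}$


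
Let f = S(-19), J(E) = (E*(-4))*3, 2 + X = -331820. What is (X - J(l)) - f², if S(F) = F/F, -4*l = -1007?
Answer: -328802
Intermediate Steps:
l = 1007/4 (l = -¼*(-1007) = 1007/4 ≈ 251.75)
X = -331822 (X = -2 - 331820 = -331822)
S(F) = 1
J(E) = -12*E (J(E) = -4*E*3 = -12*E)
f = 1
(X - J(l)) - f² = (-331822 - (-12)*1007/4) - 1*1² = (-331822 - 1*(-3021)) - 1*1 = (-331822 + 3021) - 1 = -328801 - 1 = -328802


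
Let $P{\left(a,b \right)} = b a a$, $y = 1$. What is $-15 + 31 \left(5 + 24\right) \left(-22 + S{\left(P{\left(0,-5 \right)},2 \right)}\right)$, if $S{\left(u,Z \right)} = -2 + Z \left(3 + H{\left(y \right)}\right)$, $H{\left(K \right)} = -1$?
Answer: $-17995$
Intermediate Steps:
$P{\left(a,b \right)} = b a^{2}$ ($P{\left(a,b \right)} = a b a = b a^{2}$)
$S{\left(u,Z \right)} = -2 + 2 Z$ ($S{\left(u,Z \right)} = -2 + Z \left(3 - 1\right) = -2 + Z 2 = -2 + 2 Z$)
$-15 + 31 \left(5 + 24\right) \left(-22 + S{\left(P{\left(0,-5 \right)},2 \right)}\right) = -15 + 31 \left(5 + 24\right) \left(-22 + \left(-2 + 2 \cdot 2\right)\right) = -15 + 31 \cdot 29 \left(-22 + \left(-2 + 4\right)\right) = -15 + 31 \cdot 29 \left(-22 + 2\right) = -15 + 31 \cdot 29 \left(-20\right) = -15 + 31 \left(-580\right) = -15 - 17980 = -17995$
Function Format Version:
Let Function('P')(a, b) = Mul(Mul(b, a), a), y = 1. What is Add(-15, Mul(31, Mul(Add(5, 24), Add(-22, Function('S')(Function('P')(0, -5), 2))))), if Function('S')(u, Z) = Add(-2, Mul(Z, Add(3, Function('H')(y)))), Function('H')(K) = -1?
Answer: -17995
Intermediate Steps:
Function('P')(a, b) = Mul(b, Pow(a, 2)) (Function('P')(a, b) = Mul(Mul(a, b), a) = Mul(b, Pow(a, 2)))
Function('S')(u, Z) = Add(-2, Mul(2, Z)) (Function('S')(u, Z) = Add(-2, Mul(Z, Add(3, -1))) = Add(-2, Mul(Z, 2)) = Add(-2, Mul(2, Z)))
Add(-15, Mul(31, Mul(Add(5, 24), Add(-22, Function('S')(Function('P')(0, -5), 2))))) = Add(-15, Mul(31, Mul(Add(5, 24), Add(-22, Add(-2, Mul(2, 2)))))) = Add(-15, Mul(31, Mul(29, Add(-22, Add(-2, 4))))) = Add(-15, Mul(31, Mul(29, Add(-22, 2)))) = Add(-15, Mul(31, Mul(29, -20))) = Add(-15, Mul(31, -580)) = Add(-15, -17980) = -17995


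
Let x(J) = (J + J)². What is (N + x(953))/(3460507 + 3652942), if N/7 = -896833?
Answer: -2644995/7113449 ≈ -0.37183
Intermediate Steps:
x(J) = 4*J² (x(J) = (2*J)² = 4*J²)
N = -6277831 (N = 7*(-896833) = -6277831)
(N + x(953))/(3460507 + 3652942) = (-6277831 + 4*953²)/(3460507 + 3652942) = (-6277831 + 4*908209)/7113449 = (-6277831 + 3632836)*(1/7113449) = -2644995*1/7113449 = -2644995/7113449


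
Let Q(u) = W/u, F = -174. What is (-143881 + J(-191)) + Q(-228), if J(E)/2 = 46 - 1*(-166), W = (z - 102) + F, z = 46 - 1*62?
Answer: -8176976/57 ≈ -1.4346e+5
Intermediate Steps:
z = -16 (z = 46 - 62 = -16)
W = -292 (W = (-16 - 102) - 174 = -118 - 174 = -292)
J(E) = 424 (J(E) = 2*(46 - 1*(-166)) = 2*(46 + 166) = 2*212 = 424)
Q(u) = -292/u
(-143881 + J(-191)) + Q(-228) = (-143881 + 424) - 292/(-228) = -143457 - 292*(-1/228) = -143457 + 73/57 = -8176976/57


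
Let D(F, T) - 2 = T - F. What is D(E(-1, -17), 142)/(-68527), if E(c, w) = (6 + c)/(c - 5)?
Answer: -869/411162 ≈ -0.0021135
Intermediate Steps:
E(c, w) = (6 + c)/(-5 + c)
D(F, T) = 2 + T - F (D(F, T) = 2 + (T - F) = 2 + T - F)
D(E(-1, -17), 142)/(-68527) = (2 + 142 - (6 - 1)/(-5 - 1))/(-68527) = (2 + 142 - 5/(-6))*(-1/68527) = (2 + 142 - (-1)*5/6)*(-1/68527) = (2 + 142 - 1*(-⅚))*(-1/68527) = (2 + 142 + ⅚)*(-1/68527) = (869/6)*(-1/68527) = -869/411162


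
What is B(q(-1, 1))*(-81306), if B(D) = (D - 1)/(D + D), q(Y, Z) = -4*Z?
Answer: -203265/4 ≈ -50816.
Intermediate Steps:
B(D) = (-1 + D)/(2*D) (B(D) = (-1 + D)/((2*D)) = (-1 + D)*(1/(2*D)) = (-1 + D)/(2*D))
B(q(-1, 1))*(-81306) = ((-1 - 4*1)/(2*((-4*1))))*(-81306) = ((½)*(-1 - 4)/(-4))*(-81306) = ((½)*(-¼)*(-5))*(-81306) = (5/8)*(-81306) = -203265/4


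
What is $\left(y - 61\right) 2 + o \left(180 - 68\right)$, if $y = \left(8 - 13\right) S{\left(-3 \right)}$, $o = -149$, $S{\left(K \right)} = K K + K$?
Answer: $-16870$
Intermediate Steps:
$S{\left(K \right)} = K + K^{2}$ ($S{\left(K \right)} = K^{2} + K = K + K^{2}$)
$y = -30$ ($y = \left(8 - 13\right) \left(- 3 \left(1 - 3\right)\right) = - 5 \left(\left(-3\right) \left(-2\right)\right) = \left(-5\right) 6 = -30$)
$\left(y - 61\right) 2 + o \left(180 - 68\right) = \left(-30 - 61\right) 2 - 149 \left(180 - 68\right) = \left(-91\right) 2 - 16688 = -182 - 16688 = -16870$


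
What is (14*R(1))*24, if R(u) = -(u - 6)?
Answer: 1680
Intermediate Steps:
R(u) = 6 - u (R(u) = -(-6 + u) = 6 - u)
(14*R(1))*24 = (14*(6 - 1*1))*24 = (14*(6 - 1))*24 = (14*5)*24 = 70*24 = 1680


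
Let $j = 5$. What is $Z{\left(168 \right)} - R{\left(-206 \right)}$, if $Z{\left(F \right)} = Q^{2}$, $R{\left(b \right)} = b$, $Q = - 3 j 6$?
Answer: $8306$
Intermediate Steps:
$Q = -90$ ($Q = \left(-3\right) 5 \cdot 6 = \left(-15\right) 6 = -90$)
$Z{\left(F \right)} = 8100$ ($Z{\left(F \right)} = \left(-90\right)^{2} = 8100$)
$Z{\left(168 \right)} - R{\left(-206 \right)} = 8100 - -206 = 8100 + 206 = 8306$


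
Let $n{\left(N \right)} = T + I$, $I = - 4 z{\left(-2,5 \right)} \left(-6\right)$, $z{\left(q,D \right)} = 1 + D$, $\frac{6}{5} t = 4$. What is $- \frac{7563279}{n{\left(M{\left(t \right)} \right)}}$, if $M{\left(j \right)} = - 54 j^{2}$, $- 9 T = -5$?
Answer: $- \frac{68069511}{1301} \approx -52321.0$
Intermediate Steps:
$t = \frac{10}{3}$ ($t = \frac{5}{6} \cdot 4 = \frac{10}{3} \approx 3.3333$)
$I = 144$ ($I = - 4 \left(1 + 5\right) \left(-6\right) = \left(-4\right) 6 \left(-6\right) = \left(-24\right) \left(-6\right) = 144$)
$T = \frac{5}{9}$ ($T = \left(- \frac{1}{9}\right) \left(-5\right) = \frac{5}{9} \approx 0.55556$)
$n{\left(N \right)} = \frac{1301}{9}$ ($n{\left(N \right)} = \frac{5}{9} + 144 = \frac{1301}{9}$)
$- \frac{7563279}{n{\left(M{\left(t \right)} \right)}} = - \frac{7563279}{\frac{1301}{9}} = \left(-7563279\right) \frac{9}{1301} = - \frac{68069511}{1301}$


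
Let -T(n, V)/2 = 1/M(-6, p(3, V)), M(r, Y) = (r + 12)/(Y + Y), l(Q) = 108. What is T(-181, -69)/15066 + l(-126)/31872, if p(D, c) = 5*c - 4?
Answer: 1130335/60022944 ≈ 0.018832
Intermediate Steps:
p(D, c) = -4 + 5*c
M(r, Y) = (12 + r)/(2*Y) (M(r, Y) = (12 + r)/((2*Y)) = (12 + r)*(1/(2*Y)) = (12 + r)/(2*Y))
T(n, V) = 8/3 - 10*V/3 (T(n, V) = -2*2*(-4 + 5*V)/(12 - 6) = -(-8/3 + 10*V/3) = -2*(-4/3 + 5*V/3) = 8/3 - 10*V/3)
T(-181, -69)/15066 + l(-126)/31872 = (8/3 - 10/3*(-69))/15066 + 108/31872 = (8/3 + 230)*(1/15066) + 108*(1/31872) = (698/3)*(1/15066) + 9/2656 = 349/22599 + 9/2656 = 1130335/60022944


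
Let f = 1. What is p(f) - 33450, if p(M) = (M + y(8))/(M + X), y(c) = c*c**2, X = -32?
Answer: -1037463/31 ≈ -33467.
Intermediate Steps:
y(c) = c**3
p(M) = (512 + M)/(-32 + M) (p(M) = (M + 8**3)/(M - 32) = (M + 512)/(-32 + M) = (512 + M)/(-32 + M))
p(f) - 33450 = (512 + 1)/(-32 + 1) - 33450 = 513/(-31) - 33450 = -1/31*513 - 33450 = -513/31 - 33450 = -1037463/31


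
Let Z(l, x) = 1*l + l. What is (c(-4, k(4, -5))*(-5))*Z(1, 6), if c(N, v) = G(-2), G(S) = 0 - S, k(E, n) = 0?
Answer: -20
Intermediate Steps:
G(S) = -S
Z(l, x) = 2*l (Z(l, x) = l + l = 2*l)
c(N, v) = 2 (c(N, v) = -1*(-2) = 2)
(c(-4, k(4, -5))*(-5))*Z(1, 6) = (2*(-5))*(2*1) = -10*2 = -20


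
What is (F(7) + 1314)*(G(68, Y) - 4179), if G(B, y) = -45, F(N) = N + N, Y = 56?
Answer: -5609472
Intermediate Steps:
F(N) = 2*N
(F(7) + 1314)*(G(68, Y) - 4179) = (2*7 + 1314)*(-45 - 4179) = (14 + 1314)*(-4224) = 1328*(-4224) = -5609472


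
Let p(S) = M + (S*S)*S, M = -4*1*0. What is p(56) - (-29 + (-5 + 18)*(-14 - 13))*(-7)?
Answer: 172956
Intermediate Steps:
M = 0 (M = -4*0 = 0)
p(S) = S³ (p(S) = 0 + (S*S)*S = 0 + S²*S = 0 + S³ = S³)
p(56) - (-29 + (-5 + 18)*(-14 - 13))*(-7) = 56³ - (-29 + (-5 + 18)*(-14 - 13))*(-7) = 175616 - (-29 + 13*(-27))*(-7) = 175616 - (-29 - 351)*(-7) = 175616 - (-380)*(-7) = 175616 - 1*2660 = 175616 - 2660 = 172956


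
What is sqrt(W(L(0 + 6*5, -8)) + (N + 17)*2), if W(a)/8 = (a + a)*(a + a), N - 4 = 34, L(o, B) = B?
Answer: sqrt(2158) ≈ 46.454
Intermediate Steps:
N = 38 (N = 4 + 34 = 38)
W(a) = 32*a**2 (W(a) = 8*((a + a)*(a + a)) = 8*((2*a)*(2*a)) = 8*(4*a**2) = 32*a**2)
sqrt(W(L(0 + 6*5, -8)) + (N + 17)*2) = sqrt(32*(-8)**2 + (38 + 17)*2) = sqrt(32*64 + 55*2) = sqrt(2048 + 110) = sqrt(2158)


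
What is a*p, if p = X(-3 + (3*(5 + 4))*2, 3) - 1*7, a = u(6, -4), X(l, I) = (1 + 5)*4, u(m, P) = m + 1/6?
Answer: 629/6 ≈ 104.83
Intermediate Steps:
u(m, P) = ⅙ + m (u(m, P) = m + ⅙ = ⅙ + m)
X(l, I) = 24 (X(l, I) = 6*4 = 24)
a = 37/6 (a = ⅙ + 6 = 37/6 ≈ 6.1667)
p = 17 (p = 24 - 1*7 = 24 - 7 = 17)
a*p = (37/6)*17 = 629/6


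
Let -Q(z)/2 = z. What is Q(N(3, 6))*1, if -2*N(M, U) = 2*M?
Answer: 6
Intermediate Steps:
N(M, U) = -M
Q(z) = -2*z
Q(N(3, 6))*1 = -(-2)*3*1 = -2*(-3)*1 = 6*1 = 6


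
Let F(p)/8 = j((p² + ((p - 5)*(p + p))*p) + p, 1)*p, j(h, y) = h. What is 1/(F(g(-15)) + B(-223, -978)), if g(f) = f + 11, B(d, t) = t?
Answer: 1/7854 ≈ 0.00012732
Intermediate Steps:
g(f) = 11 + f
F(p) = 8*p*(p + p² + 2*p²*(-5 + p)) (F(p) = 8*(((p² + ((p - 5)*(p + p))*p) + p)*p) = 8*(((p² + ((-5 + p)*(2*p))*p) + p)*p) = 8*(((p² + (2*p*(-5 + p))*p) + p)*p) = 8*(((p² + 2*p²*(-5 + p)) + p)*p) = 8*((p + p² + 2*p²*(-5 + p))*p) = 8*(p*(p + p² + 2*p²*(-5 + p))) = 8*p*(p + p² + 2*p²*(-5 + p)))
1/(F(g(-15)) + B(-223, -978)) = 1/((11 - 15)²*(8 - 72*(11 - 15) + 16*(11 - 15)²) - 978) = 1/((-4)²*(8 - 72*(-4) + 16*(-4)²) - 978) = 1/(16*(8 + 288 + 16*16) - 978) = 1/(16*(8 + 288 + 256) - 978) = 1/(16*552 - 978) = 1/(8832 - 978) = 1/7854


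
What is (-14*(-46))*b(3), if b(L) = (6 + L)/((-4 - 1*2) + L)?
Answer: -1932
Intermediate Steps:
b(L) = (6 + L)/(-6 + L) (b(L) = (6 + L)/((-4 - 2) + L) = (6 + L)/(-6 + L))
(-14*(-46))*b(3) = (-14*(-46))*((6 + 3)/(-6 + 3)) = 644*(9/(-3)) = 644*(-1/3*9) = 644*(-3) = -1932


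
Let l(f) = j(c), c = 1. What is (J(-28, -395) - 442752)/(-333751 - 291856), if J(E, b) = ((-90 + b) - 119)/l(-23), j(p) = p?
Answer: 443356/625607 ≈ 0.70868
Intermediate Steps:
l(f) = 1
J(E, b) = -209 + b (J(E, b) = ((-90 + b) - 119)/1 = (-209 + b)*1 = -209 + b)
(J(-28, -395) - 442752)/(-333751 - 291856) = ((-209 - 395) - 442752)/(-333751 - 291856) = (-604 - 442752)/(-625607) = -443356*(-1/625607) = 443356/625607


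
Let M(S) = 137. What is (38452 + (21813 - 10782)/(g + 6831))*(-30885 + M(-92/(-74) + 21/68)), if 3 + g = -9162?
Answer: -459866765146/389 ≈ -1.1822e+9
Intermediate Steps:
g = -9165 (g = -3 - 9162 = -9165)
(38452 + (21813 - 10782)/(g + 6831))*(-30885 + M(-92/(-74) + 21/68)) = (38452 + (21813 - 10782)/(-9165 + 6831))*(-30885 + 137) = (38452 + 11031/(-2334))*(-30748) = (38452 + 11031*(-1/2334))*(-30748) = (38452 - 3677/778)*(-30748) = (29911979/778)*(-30748) = -459866765146/389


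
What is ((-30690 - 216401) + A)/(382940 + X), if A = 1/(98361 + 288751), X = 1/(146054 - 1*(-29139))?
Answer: -16757541773424863/25970727573558152 ≈ -0.64525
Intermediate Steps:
X = 1/175193 (X = 1/(146054 + 29139) = 1/175193 ≈ 5.7080e-6)
A = 1/387112 ≈ 2.5832e-6
((-30690 - 216401) + A)/(382940 + X) = ((-30690 - 216401) + 1/387112)/(382940 + 1/175193) = (-247091 + 1/387112)/(67088407421/175193) = -95651891191/387112*175193/67088407421 = -16757541773424863/25970727573558152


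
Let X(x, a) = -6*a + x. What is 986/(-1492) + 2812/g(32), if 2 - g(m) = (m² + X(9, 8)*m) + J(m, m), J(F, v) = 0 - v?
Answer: 985279/96234 ≈ 10.238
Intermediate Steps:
J(F, v) = -v
X(x, a) = x - 6*a
g(m) = 2 - m² + 40*m (g(m) = 2 - ((m² + (9 - 6*8)*m) - m) = 2 - ((m² + (9 - 48)*m) - m) = 2 - ((m² - 39*m) - m) = 2 - (m² - 40*m) = 2 + (-m² + 40*m) = 2 - m² + 40*m)
986/(-1492) + 2812/g(32) = 986/(-1492) + 2812/(2 - 1*32² + 40*32) = 986*(-1/1492) + 2812/(2 - 1*1024 + 1280) = -493/746 + 2812/(2 - 1024 + 1280) = -493/746 + 2812/258 = -493/746 + 2812*(1/258) = -493/746 + 1406/129 = 985279/96234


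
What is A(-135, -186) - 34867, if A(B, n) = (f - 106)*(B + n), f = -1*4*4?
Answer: 4295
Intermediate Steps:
f = -16 (f = -4*4 = -16)
A(B, n) = -122*B - 122*n (A(B, n) = (-16 - 106)*(B + n) = -122*(B + n) = -122*B - 122*n)
A(-135, -186) - 34867 = (-122*(-135) - 122*(-186)) - 34867 = (16470 + 22692) - 34867 = 39162 - 34867 = 4295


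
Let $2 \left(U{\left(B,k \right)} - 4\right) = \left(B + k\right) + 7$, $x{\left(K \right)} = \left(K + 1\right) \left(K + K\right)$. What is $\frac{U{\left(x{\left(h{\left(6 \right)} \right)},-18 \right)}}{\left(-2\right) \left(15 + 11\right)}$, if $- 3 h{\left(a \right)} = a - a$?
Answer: $\frac{3}{104} \approx 0.028846$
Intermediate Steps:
$h{\left(a \right)} = 0$ ($h{\left(a \right)} = - \frac{a - a}{3} = \left(- \frac{1}{3}\right) 0 = 0$)
$x{\left(K \right)} = 2 K \left(1 + K\right)$ ($x{\left(K \right)} = \left(1 + K\right) 2 K = 2 K \left(1 + K\right)$)
$U{\left(B,k \right)} = \frac{15}{2} + \frac{B}{2} + \frac{k}{2}$ ($U{\left(B,k \right)} = 4 + \frac{\left(B + k\right) + 7}{2} = 4 + \frac{7 + B + k}{2} = 4 + \left(\frac{7}{2} + \frac{B}{2} + \frac{k}{2}\right) = \frac{15}{2} + \frac{B}{2} + \frac{k}{2}$)
$\frac{U{\left(x{\left(h{\left(6 \right)} \right)},-18 \right)}}{\left(-2\right) \left(15 + 11\right)} = \frac{\frac{15}{2} + \frac{2 \cdot 0 \left(1 + 0\right)}{2} + \frac{1}{2} \left(-18\right)}{\left(-2\right) \left(15 + 11\right)} = \frac{\frac{15}{2} + \frac{2 \cdot 0 \cdot 1}{2} - 9}{\left(-2\right) 26} = \frac{\frac{15}{2} + \frac{1}{2} \cdot 0 - 9}{-52} = \left(\frac{15}{2} + 0 - 9\right) \left(- \frac{1}{52}\right) = \left(- \frac{3}{2}\right) \left(- \frac{1}{52}\right) = \frac{3}{104}$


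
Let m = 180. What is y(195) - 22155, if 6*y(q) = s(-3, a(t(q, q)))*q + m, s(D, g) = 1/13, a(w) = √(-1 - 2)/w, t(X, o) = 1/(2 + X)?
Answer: -44245/2 ≈ -22123.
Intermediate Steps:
a(w) = I*√3/w (a(w) = √(-3)/w = (I*√3)/w = I*√3/w)
s(D, g) = 1/13
y(q) = 30 + q/78 (y(q) = (q/13 + 180)/6 = (180 + q/13)/6 = 30 + q/78)
y(195) - 22155 = (30 + (1/78)*195) - 22155 = (30 + 5/2) - 22155 = 65/2 - 22155 = -44245/2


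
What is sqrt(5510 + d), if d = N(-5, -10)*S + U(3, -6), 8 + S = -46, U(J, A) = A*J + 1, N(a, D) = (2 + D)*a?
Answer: sqrt(3333) ≈ 57.732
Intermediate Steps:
N(a, D) = a*(2 + D)
U(J, A) = 1 + A*J
S = -54 (S = -8 - 46 = -54)
d = -2177 (d = -5*(2 - 10)*(-54) + (1 - 6*3) = -5*(-8)*(-54) + (1 - 18) = 40*(-54) - 17 = -2160 - 17 = -2177)
sqrt(5510 + d) = sqrt(5510 - 2177) = sqrt(3333)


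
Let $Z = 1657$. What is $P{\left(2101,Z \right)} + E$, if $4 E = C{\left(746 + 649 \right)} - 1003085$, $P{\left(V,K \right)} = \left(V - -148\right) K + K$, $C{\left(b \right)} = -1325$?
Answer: $\frac{6954295}{2} \approx 3.4771 \cdot 10^{6}$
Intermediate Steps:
$P{\left(V,K \right)} = K + K \left(148 + V\right)$ ($P{\left(V,K \right)} = \left(V + 148\right) K + K = \left(148 + V\right) K + K = K \left(148 + V\right) + K = K + K \left(148 + V\right)$)
$E = - \frac{502205}{2}$ ($E = \frac{-1325 - 1003085}{4} = \frac{1}{4} \left(-1004410\right) = - \frac{502205}{2} \approx -2.511 \cdot 10^{5}$)
$P{\left(2101,Z \right)} + E = 1657 \left(149 + 2101\right) - \frac{502205}{2} = 1657 \cdot 2250 - \frac{502205}{2} = 3728250 - \frac{502205}{2} = \frac{6954295}{2}$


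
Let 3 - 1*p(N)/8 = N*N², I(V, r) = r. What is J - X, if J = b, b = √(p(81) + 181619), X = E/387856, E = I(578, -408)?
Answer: 51/48482 + I*√4069885 ≈ 0.0010519 + 2017.4*I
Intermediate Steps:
E = -408
X = -51/48482 (X = -408/387856 = -408*1/387856 = -51/48482 ≈ -0.0010519)
p(N) = 24 - 8*N³ (p(N) = 24 - 8*N*N² = 24 - 8*N³)
b = I*√4069885 (b = √((24 - 8*81³) + 181619) = √((24 - 8*531441) + 181619) = √((24 - 4251528) + 181619) = √(-4251504 + 181619) = √(-4069885) = I*√4069885 ≈ 2017.4*I)
J = I*√4069885 ≈ 2017.4*I
J - X = I*√4069885 - 1*(-51/48482) = I*√4069885 + 51/48482 = 51/48482 + I*√4069885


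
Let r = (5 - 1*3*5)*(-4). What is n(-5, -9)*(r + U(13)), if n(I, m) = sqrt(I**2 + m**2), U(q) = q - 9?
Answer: 44*sqrt(106) ≈ 453.01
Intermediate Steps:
U(q) = -9 + q
r = 40 (r = (5 - 3*5)*(-4) = (5 - 15)*(-4) = -10*(-4) = 40)
n(-5, -9)*(r + U(13)) = sqrt((-5)**2 + (-9)**2)*(40 + (-9 + 13)) = sqrt(25 + 81)*(40 + 4) = sqrt(106)*44 = 44*sqrt(106)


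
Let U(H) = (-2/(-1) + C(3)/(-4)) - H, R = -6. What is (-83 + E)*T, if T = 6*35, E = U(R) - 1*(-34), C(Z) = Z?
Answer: -17535/2 ≈ -8767.5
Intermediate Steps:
U(H) = 5/4 - H (U(H) = (-2/(-1) + 3/(-4)) - H = (-2*(-1) + 3*(-¼)) - H = (2 - ¾) - H = 5/4 - H)
E = 165/4 (E = (5/4 - 1*(-6)) - 1*(-34) = (5/4 + 6) + 34 = 29/4 + 34 = 165/4 ≈ 41.250)
T = 210
(-83 + E)*T = (-83 + 165/4)*210 = -167/4*210 = -17535/2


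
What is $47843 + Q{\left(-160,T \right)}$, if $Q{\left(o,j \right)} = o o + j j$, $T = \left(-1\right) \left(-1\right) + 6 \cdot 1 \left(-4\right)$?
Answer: $73972$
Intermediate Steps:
$T = -23$ ($T = 1 + 6 \left(-4\right) = 1 - 24 = -23$)
$Q{\left(o,j \right)} = j^{2} + o^{2}$ ($Q{\left(o,j \right)} = o^{2} + j^{2} = j^{2} + o^{2}$)
$47843 + Q{\left(-160,T \right)} = 47843 + \left(\left(-23\right)^{2} + \left(-160\right)^{2}\right) = 47843 + \left(529 + 25600\right) = 47843 + 26129 = 73972$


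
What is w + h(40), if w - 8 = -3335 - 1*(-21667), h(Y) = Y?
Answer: 18380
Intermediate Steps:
w = 18340 (w = 8 + (-3335 - 1*(-21667)) = 8 + (-3335 + 21667) = 8 + 18332 = 18340)
w + h(40) = 18340 + 40 = 18380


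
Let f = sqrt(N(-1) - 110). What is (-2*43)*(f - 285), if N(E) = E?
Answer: 24510 - 86*I*sqrt(111) ≈ 24510.0 - 906.07*I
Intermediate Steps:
f = I*sqrt(111) (f = sqrt(-1 - 110) = sqrt(-111) = I*sqrt(111) ≈ 10.536*I)
(-2*43)*(f - 285) = (-2*43)*(I*sqrt(111) - 285) = -86*(-285 + I*sqrt(111)) = 24510 - 86*I*sqrt(111)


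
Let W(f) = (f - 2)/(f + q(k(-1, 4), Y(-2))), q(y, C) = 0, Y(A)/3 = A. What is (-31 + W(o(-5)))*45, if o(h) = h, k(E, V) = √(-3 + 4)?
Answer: -1332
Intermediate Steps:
k(E, V) = 1 (k(E, V) = √1 = 1)
Y(A) = 3*A
W(f) = (-2 + f)/f (W(f) = (f - 2)/(f + 0) = (-2 + f)/f)
(-31 + W(o(-5)))*45 = (-31 + (-2 - 5)/(-5))*45 = (-31 - ⅕*(-7))*45 = (-31 + 7/5)*45 = -148/5*45 = -1332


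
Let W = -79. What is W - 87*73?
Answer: -6430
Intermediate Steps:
W - 87*73 = -79 - 87*73 = -79 - 6351 = -6430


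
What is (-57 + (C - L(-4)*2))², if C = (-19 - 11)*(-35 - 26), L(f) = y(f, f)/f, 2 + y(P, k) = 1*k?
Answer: 3132900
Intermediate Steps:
y(P, k) = -2 + k (y(P, k) = -2 + 1*k = -2 + k)
L(f) = (-2 + f)/f
C = 1830 (C = -30*(-61) = 1830)
(-57 + (C - L(-4)*2))² = (-57 + (1830 - (-2 - 4)/(-4)*2))² = (-57 + (1830 - (-¼*(-6))*2))² = (-57 + (1830 - 3*2/2))² = (-57 + (1830 - 1*3))² = (-57 + (1830 - 3))² = (-57 + 1827)² = 1770² = 3132900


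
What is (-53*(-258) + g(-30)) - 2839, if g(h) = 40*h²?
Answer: 46835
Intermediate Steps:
(-53*(-258) + g(-30)) - 2839 = (-53*(-258) + 40*(-30)²) - 2839 = (13674 + 40*900) - 2839 = (13674 + 36000) - 2839 = 49674 - 2839 = 46835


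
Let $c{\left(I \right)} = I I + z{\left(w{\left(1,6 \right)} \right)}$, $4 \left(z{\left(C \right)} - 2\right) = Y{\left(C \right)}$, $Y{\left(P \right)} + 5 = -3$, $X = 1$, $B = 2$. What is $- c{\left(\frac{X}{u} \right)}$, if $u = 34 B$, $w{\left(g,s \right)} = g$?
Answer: $- \frac{1}{4624} \approx -0.00021626$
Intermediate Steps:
$Y{\left(P \right)} = -8$ ($Y{\left(P \right)} = -5 - 3 = -8$)
$u = 68$ ($u = 34 \cdot 2 = 68$)
$z{\left(C \right)} = 0$ ($z{\left(C \right)} = 2 + \frac{1}{4} \left(-8\right) = 2 - 2 = 0$)
$c{\left(I \right)} = I^{2}$ ($c{\left(I \right)} = I I + 0 = I^{2} + 0 = I^{2}$)
$- c{\left(\frac{X}{u} \right)} = - \left(1 \cdot \frac{1}{68}\right)^{2} = - \frac{1}{4624}$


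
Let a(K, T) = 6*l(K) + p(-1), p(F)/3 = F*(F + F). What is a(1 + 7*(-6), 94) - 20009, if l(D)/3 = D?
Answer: -20741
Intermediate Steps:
l(D) = 3*D
p(F) = 6*F² (p(F) = 3*(F*(F + F)) = 3*(F*(2*F)) = 3*(2*F²) = 6*F²)
a(K, T) = 6 + 18*K (a(K, T) = 6*(3*K) + 6*(-1)² = 18*K + 6*1 = 18*K + 6 = 6 + 18*K)
a(1 + 7*(-6), 94) - 20009 = (6 + 18*(1 + 7*(-6))) - 20009 = (6 + 18*(1 - 42)) - 20009 = (6 + 18*(-41)) - 20009 = (6 - 738) - 20009 = -732 - 20009 = -20741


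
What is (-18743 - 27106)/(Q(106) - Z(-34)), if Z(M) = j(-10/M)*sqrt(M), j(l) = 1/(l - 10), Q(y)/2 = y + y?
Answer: -264626673300/2447205713 + 128606445*I*sqrt(34)/4894411426 ≈ -108.13 + 0.15322*I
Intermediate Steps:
Q(y) = 4*y (Q(y) = 2*(y + y) = 2*(2*y) = 4*y)
j(l) = 1/(-10 + l)
Z(M) = sqrt(M)/(-10 - 10/M)
(-18743 - 27106)/(Q(106) - Z(-34)) = (-18743 - 27106)/(4*106 - (-1)*(-34)**(3/2)/(10 + 10*(-34))) = -45849/(424 - (-1)*(-34*I*sqrt(34))/(10 - 340)) = -45849/(424 - (-1)*(-34*I*sqrt(34))/(-330)) = -45849/(424 - (-1)*(-34*I*sqrt(34))*(-1)/330) = -45849/(424 - (-17)*I*sqrt(34)/165) = -45849/(424 + 17*I*sqrt(34)/165)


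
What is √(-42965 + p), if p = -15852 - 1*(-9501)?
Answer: 2*I*√12329 ≈ 222.07*I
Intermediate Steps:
p = -6351 (p = -15852 + 9501 = -6351)
√(-42965 + p) = √(-42965 - 6351) = √(-49316) = 2*I*√12329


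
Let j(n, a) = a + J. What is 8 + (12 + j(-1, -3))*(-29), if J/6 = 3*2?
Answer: -1297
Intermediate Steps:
J = 36 (J = 6*(3*2) = 6*6 = 36)
j(n, a) = 36 + a (j(n, a) = a + 36 = 36 + a)
8 + (12 + j(-1, -3))*(-29) = 8 + (12 + (36 - 3))*(-29) = 8 + (12 + 33)*(-29) = 8 + 45*(-29) = 8 - 1305 = -1297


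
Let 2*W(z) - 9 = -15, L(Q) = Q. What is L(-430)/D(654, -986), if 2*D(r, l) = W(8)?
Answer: 860/3 ≈ 286.67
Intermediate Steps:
W(z) = -3 (W(z) = 9/2 + (½)*(-15) = 9/2 - 15/2 = -3)
D(r, l) = -3/2 (D(r, l) = (½)*(-3) = -3/2)
L(-430)/D(654, -986) = -430/(-3/2) = -430*(-⅔) = 860/3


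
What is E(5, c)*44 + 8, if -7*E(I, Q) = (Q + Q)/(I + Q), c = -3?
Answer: 188/7 ≈ 26.857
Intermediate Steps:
E(I, Q) = -2*Q/(7*(I + Q)) (E(I, Q) = -(Q + Q)/(7*(I + Q)) = -2*Q/(7*(I + Q)))
E(5, c)*44 + 8 = -2*(-3)/(7*5 + 7*(-3))*44 + 8 = -2*(-3)/(35 - 21)*44 + 8 = -2*(-3)/14*44 + 8 = -2*(-3)*1/14*44 + 8 = (3/7)*44 + 8 = 132/7 + 8 = 188/7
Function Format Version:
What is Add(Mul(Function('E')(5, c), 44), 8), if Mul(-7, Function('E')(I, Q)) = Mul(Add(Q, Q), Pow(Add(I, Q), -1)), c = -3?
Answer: Rational(188, 7) ≈ 26.857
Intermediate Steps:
Function('E')(I, Q) = Mul(Rational(-2, 7), Q, Pow(Add(I, Q), -1)) (Function('E')(I, Q) = Mul(Rational(-1, 7), Mul(Add(Q, Q), Pow(Add(I, Q), -1))) = Mul(Rational(-1, 7), Mul(Mul(2, Q), Pow(Add(I, Q), -1))) = Mul(Rational(-1, 7), Mul(2, Q, Pow(Add(I, Q), -1))) = Mul(Rational(-2, 7), Q, Pow(Add(I, Q), -1)))
Add(Mul(Function('E')(5, c), 44), 8) = Add(Mul(Mul(-2, -3, Pow(Add(Mul(7, 5), Mul(7, -3)), -1)), 44), 8) = Add(Mul(Mul(-2, -3, Pow(Add(35, -21), -1)), 44), 8) = Add(Mul(Mul(-2, -3, Pow(14, -1)), 44), 8) = Add(Mul(Mul(-2, -3, Rational(1, 14)), 44), 8) = Add(Mul(Rational(3, 7), 44), 8) = Add(Rational(132, 7), 8) = Rational(188, 7)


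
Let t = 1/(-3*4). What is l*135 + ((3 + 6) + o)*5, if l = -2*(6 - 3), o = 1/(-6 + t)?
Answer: -55905/73 ≈ -765.82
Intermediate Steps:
t = -1/12 (t = 1/(-12) = -1/12 ≈ -0.083333)
o = -12/73 (o = 1/(-6 - 1/12) = 1/(-73/12) = -12/73 ≈ -0.16438)
l = -6 (l = -2*3 = -6)
l*135 + ((3 + 6) + o)*5 = -6*135 + ((3 + 6) - 12/73)*5 = -810 + (9 - 12/73)*5 = -810 + (645/73)*5 = -810 + 3225/73 = -55905/73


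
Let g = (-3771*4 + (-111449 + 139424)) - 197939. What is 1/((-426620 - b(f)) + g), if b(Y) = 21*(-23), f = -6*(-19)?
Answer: -1/611185 ≈ -1.6362e-6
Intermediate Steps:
f = 114
b(Y) = -483
g = -185048 (g = (-15084 + 27975) - 197939 = 12891 - 197939 = -185048)
1/((-426620 - b(f)) + g) = 1/((-426620 - 1*(-483)) - 185048) = 1/((-426620 + 483) - 185048) = 1/(-426137 - 185048) = 1/(-611185) = -1/611185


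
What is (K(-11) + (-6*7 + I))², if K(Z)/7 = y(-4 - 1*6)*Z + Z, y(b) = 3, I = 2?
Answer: 121104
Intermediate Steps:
K(Z) = 28*Z (K(Z) = 7*(3*Z + Z) = 7*(4*Z) = 28*Z)
(K(-11) + (-6*7 + I))² = (28*(-11) + (-6*7 + 2))² = (-308 + (-42 + 2))² = (-308 - 40)² = (-348)² = 121104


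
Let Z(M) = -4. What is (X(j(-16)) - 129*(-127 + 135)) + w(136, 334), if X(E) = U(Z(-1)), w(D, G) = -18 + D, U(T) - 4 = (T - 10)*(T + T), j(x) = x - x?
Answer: -798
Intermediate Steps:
j(x) = 0
U(T) = 4 + 2*T*(-10 + T) (U(T) = 4 + (T - 10)*(T + T) = 4 + (-10 + T)*(2*T) = 4 + 2*T*(-10 + T))
X(E) = 116 (X(E) = 4 - 20*(-4) + 2*(-4)² = 4 + 80 + 2*16 = 4 + 80 + 32 = 116)
(X(j(-16)) - 129*(-127 + 135)) + w(136, 334) = (116 - 129*(-127 + 135)) + (-18 + 136) = (116 - 129*8) + 118 = (116 - 1032) + 118 = -916 + 118 = -798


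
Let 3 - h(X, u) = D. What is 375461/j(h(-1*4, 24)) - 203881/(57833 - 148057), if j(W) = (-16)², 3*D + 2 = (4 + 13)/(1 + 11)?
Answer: 2120486675/1443584 ≈ 1468.9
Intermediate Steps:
D = -7/36 (D = -⅔ + ((4 + 13)/(1 + 11))/3 = -⅔ + (17/12)/3 = -⅔ + (17*(1/12))/3 = -⅔ + (⅓)*(17/12) = -⅔ + 17/36 = -7/36 ≈ -0.19444)
h(X, u) = 115/36 (h(X, u) = 3 - 1*(-7/36) = 3 + 7/36 = 115/36)
j(W) = 256
375461/j(h(-1*4, 24)) - 203881/(57833 - 148057) = 375461/256 - 203881/(57833 - 148057) = 375461*(1/256) - 203881/(-90224) = 375461/256 - 203881*(-1/90224) = 375461/256 + 203881/90224 = 2120486675/1443584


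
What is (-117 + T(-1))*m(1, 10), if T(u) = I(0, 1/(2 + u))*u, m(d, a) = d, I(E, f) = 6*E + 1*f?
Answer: -118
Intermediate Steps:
I(E, f) = f + 6*E (I(E, f) = 6*E + f = f + 6*E)
T(u) = u/(2 + u) (T(u) = (1/(2 + u) + 6*0)*u = (1/(2 + u) + 0)*u = u/(2 + u))
(-117 + T(-1))*m(1, 10) = (-117 - 1/(2 - 1))*1 = (-117 - 1/1)*1 = (-117 - 1*1)*1 = (-117 - 1)*1 = -118*1 = -118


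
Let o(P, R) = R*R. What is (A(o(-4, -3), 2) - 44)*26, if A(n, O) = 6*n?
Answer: 260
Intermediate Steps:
o(P, R) = R²
(A(o(-4, -3), 2) - 44)*26 = (6*(-3)² - 44)*26 = (6*9 - 44)*26 = (54 - 44)*26 = 10*26 = 260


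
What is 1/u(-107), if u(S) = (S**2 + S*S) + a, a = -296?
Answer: 1/22602 ≈ 4.4244e-5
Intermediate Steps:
u(S) = -296 + 2*S**2 (u(S) = (S**2 + S*S) - 296 = (S**2 + S**2) - 296 = 2*S**2 - 296 = -296 + 2*S**2)
1/u(-107) = 1/(-296 + 2*(-107)**2) = 1/(-296 + 2*11449) = 1/(-296 + 22898) = 1/22602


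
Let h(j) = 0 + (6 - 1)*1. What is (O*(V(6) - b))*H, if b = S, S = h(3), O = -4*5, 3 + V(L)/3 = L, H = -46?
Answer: 3680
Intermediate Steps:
h(j) = 5 (h(j) = 0 + 5*1 = 0 + 5 = 5)
V(L) = -9 + 3*L
O = -20
S = 5
b = 5
(O*(V(6) - b))*H = -20*((-9 + 3*6) - 1*5)*(-46) = -20*((-9 + 18) - 5)*(-46) = -20*(9 - 5)*(-46) = -20*4*(-46) = -80*(-46) = 3680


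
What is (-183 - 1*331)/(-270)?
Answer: 257/135 ≈ 1.9037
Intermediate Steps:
(-183 - 1*331)/(-270) = (-183 - 331)*(-1/270) = -514*(-1/270) = 257/135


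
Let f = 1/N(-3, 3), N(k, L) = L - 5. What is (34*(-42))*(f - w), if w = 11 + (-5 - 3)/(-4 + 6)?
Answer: 10710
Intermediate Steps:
N(k, L) = -5 + L
f = -½ (f = 1/(-5 + 3) = 1/(-2) = -½ ≈ -0.50000)
w = 7 (w = 11 - 8/2 = 11 - 8*½ = 11 - 4 = 7)
(34*(-42))*(f - w) = (34*(-42))*(-½ - 1*7) = -1428*(-½ - 7) = -1428*(-15/2) = 10710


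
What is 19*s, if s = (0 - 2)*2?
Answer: -76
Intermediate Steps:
s = -4 (s = -2*2 = -4)
19*s = 19*(-4) = -76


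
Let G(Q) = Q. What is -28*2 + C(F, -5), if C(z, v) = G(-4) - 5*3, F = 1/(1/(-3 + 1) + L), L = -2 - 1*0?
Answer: -75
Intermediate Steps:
L = -2 (L = -2 + 0 = -2)
F = -⅖ (F = 1/(1/(-3 + 1) - 2) = 1/(1/(-2) - 2) = 1/(-½ - 2) = 1/(-5/2) = -⅖ ≈ -0.40000)
C(z, v) = -19 (C(z, v) = -4 - 5*3 = -4 - 15 = -19)
-28*2 + C(F, -5) = -28*2 - 19 = -56 - 19 = -75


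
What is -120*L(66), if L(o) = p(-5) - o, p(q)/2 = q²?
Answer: 1920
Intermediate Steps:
p(q) = 2*q²
L(o) = 50 - o (L(o) = 2*(-5)² - o = 2*25 - o = 50 - o)
-120*L(66) = -120*(50 - 1*66) = -120*(50 - 66) = -120*(-16) = 1920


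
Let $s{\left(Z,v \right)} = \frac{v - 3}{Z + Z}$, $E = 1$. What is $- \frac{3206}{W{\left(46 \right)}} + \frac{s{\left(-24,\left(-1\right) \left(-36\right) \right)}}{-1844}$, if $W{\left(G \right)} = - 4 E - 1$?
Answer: $\frac{94589879}{147520} \approx 641.2$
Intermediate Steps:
$s{\left(Z,v \right)} = \frac{-3 + v}{2 Z}$
$W{\left(G \right)} = -5$ ($W{\left(G \right)} = \left(-4\right) 1 - 1 = -4 - 1 = -5$)
$- \frac{3206}{W{\left(46 \right)}} + \frac{s{\left(-24,\left(-1\right) \left(-36\right) \right)}}{-1844} = - \frac{3206}{-5} + \frac{\frac{1}{2} \frac{1}{-24} \left(-3 - -36\right)}{-1844} = \left(-3206\right) \left(- \frac{1}{5}\right) + \frac{1}{2} \left(- \frac{1}{24}\right) \left(-3 + 36\right) \left(- \frac{1}{1844}\right) = \frac{3206}{5} + \frac{1}{2} \left(- \frac{1}{24}\right) 33 \left(- \frac{1}{1844}\right) = \frac{3206}{5} - - \frac{11}{29504} = \frac{3206}{5} + \frac{11}{29504} = \frac{94589879}{147520}$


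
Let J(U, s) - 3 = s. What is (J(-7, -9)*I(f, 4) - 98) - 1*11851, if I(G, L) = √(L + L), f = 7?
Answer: -11949 - 12*√2 ≈ -11966.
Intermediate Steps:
J(U, s) = 3 + s
I(G, L) = √2*√L (I(G, L) = √(2*L) = √2*√L)
(J(-7, -9)*I(f, 4) - 98) - 1*11851 = ((3 - 9)*(√2*√4) - 98) - 1*11851 = (-6*√2*2 - 98) - 11851 = (-12*√2 - 98) - 11851 = (-98 - 12*√2) - 11851 = -11949 - 12*√2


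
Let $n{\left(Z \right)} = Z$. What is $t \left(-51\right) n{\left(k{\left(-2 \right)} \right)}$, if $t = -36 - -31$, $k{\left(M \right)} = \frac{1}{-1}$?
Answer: $-255$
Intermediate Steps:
$k{\left(M \right)} = -1$
$t = -5$ ($t = -36 + 31 = -5$)
$t \left(-51\right) n{\left(k{\left(-2 \right)} \right)} = \left(-5\right) \left(-51\right) \left(-1\right) = 255 \left(-1\right) = -255$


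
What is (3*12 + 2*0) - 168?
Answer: -132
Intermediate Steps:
(3*12 + 2*0) - 168 = (36 + 0) - 168 = 36 - 168 = -132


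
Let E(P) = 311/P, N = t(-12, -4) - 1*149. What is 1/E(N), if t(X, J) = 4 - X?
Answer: -133/311 ≈ -0.42765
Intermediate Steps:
N = -133 (N = (4 - 1*(-12)) - 1*149 = (4 + 12) - 149 = 16 - 149 = -133)
1/E(N) = 1/(311/(-133)) = 1/(311*(-1/133)) = 1/(-311/133) = -133/311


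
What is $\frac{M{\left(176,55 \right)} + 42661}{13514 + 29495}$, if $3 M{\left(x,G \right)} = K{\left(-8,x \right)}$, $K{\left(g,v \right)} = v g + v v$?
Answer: $\frac{52517}{43009} \approx 1.2211$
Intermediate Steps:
$K{\left(g,v \right)} = v^{2} + g v$ ($K{\left(g,v \right)} = g v + v^{2} = v^{2} + g v$)
$M{\left(x,G \right)} = \frac{x \left(-8 + x\right)}{3}$
$\frac{M{\left(176,55 \right)} + 42661}{13514 + 29495} = \frac{\frac{1}{3} \cdot 176 \left(-8 + 176\right) + 42661}{13514 + 29495} = \frac{\frac{1}{3} \cdot 176 \cdot 168 + 42661}{43009} = \left(9856 + 42661\right) \frac{1}{43009} = 52517 \cdot \frac{1}{43009} = \frac{52517}{43009}$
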